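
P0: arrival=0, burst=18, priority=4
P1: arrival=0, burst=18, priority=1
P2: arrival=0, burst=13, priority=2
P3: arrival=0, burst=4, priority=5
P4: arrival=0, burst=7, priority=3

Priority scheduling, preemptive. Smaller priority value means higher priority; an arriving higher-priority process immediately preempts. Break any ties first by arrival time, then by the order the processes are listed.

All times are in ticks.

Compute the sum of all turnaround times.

Gantt: | P1 0-18 | P2 18-31 | P4 31-38 | P0 38-56 | P3 56-60 |
Completion: P0=56  P1=18  P2=31  P3=60  P4=38
Turnaround = completion − arrival: P0=56, P1=18, P2=31, P3=60, P4=38
Total turnaround = 56 + 18 + 31 + 60 + 38 = 203

203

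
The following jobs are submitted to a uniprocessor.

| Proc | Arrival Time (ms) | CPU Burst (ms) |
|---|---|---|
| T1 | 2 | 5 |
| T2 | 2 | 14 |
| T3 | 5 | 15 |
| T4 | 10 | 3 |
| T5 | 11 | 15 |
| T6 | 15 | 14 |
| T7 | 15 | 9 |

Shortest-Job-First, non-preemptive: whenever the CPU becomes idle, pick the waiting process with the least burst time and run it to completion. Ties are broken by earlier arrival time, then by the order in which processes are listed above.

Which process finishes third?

Timeline: | idle 0-2 | T1 2-7 | T2 7-21 | T4 21-24 | T7 24-33 | T6 33-47 | T3 47-62 | T5 62-77 |
Completion: T1=7  T2=21  T3=62  T4=24  T5=77  T6=47  T7=33
Finish order: T1 → T2 → T4 → T7 → T6 → T3 → T5

T4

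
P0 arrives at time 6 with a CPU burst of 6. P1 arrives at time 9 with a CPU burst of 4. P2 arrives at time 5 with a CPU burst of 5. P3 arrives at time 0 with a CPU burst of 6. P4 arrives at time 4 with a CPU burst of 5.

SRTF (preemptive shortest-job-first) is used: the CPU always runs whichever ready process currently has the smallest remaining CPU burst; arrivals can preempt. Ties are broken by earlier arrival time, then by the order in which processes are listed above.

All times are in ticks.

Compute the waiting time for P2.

Schedule: | P3 0-6 | P4 6-11 | P1 11-15 | P2 15-20 | P0 20-26 |
Completion: P0=26  P1=15  P2=20  P3=6  P4=11
Waiting(P2) = turnaround − burst = 15 − 5 = 10

10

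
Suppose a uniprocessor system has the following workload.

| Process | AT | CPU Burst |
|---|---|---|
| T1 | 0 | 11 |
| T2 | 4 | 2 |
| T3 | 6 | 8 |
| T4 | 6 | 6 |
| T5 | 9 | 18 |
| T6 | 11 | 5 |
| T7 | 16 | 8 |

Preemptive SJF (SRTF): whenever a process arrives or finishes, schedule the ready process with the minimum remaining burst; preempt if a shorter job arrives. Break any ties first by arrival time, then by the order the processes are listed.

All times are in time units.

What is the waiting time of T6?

1

Gantt: | T1 0-4 | T2 4-6 | T4 6-12 | T6 12-17 | T1 17-24 | T3 24-32 | T7 32-40 | T5 40-58 |
Completion: T1=24  T2=6  T3=32  T4=12  T5=58  T6=17  T7=40
Turnaround (C−A): T1=24  T2=2  T3=26  T4=6  T5=49  T6=6  T7=24
Waiting(T6) = turnaround − burst = 6 − 5 = 1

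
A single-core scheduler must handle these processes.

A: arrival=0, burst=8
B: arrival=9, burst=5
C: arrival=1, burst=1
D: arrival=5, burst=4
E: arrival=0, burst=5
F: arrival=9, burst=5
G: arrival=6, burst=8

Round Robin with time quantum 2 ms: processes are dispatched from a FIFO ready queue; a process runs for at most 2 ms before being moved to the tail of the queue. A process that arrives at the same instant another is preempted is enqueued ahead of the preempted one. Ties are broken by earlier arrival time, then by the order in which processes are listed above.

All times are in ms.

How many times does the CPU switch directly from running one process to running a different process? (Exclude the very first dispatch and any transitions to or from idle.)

19

Timeline: | A 0-2 | E 2-4 | C 4-5 | A 5-7 | E 7-9 | D 9-11 | G 11-13 | A 13-15 | B 15-17 | F 17-19 | E 19-20 | D 20-22 | G 22-24 | A 24-26 | B 26-28 | F 28-30 | G 30-32 | B 32-33 | F 33-34 | G 34-36 |
Completion: A=26  B=33  C=5  D=22  E=20  F=34  G=36
Turnaround (C−A): A=26  B=24  C=4  D=17  E=20  F=25  G=30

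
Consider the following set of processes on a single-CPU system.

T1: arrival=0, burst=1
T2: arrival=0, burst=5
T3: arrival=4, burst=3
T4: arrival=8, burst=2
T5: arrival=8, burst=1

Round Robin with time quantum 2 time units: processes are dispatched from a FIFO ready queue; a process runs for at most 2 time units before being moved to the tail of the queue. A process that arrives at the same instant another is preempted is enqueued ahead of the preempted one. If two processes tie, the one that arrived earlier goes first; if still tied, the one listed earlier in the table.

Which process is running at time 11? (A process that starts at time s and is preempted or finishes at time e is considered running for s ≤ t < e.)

Schedule: | T1 0-1 | T2 1-5 | T3 5-7 | T2 7-8 | T3 8-9 | T4 9-11 | T5 11-12 |
Completion: T1=1  T2=8  T3=9  T4=11  T5=12
Turnaround (C−A): T1=1  T2=8  T3=5  T4=3  T5=4

T5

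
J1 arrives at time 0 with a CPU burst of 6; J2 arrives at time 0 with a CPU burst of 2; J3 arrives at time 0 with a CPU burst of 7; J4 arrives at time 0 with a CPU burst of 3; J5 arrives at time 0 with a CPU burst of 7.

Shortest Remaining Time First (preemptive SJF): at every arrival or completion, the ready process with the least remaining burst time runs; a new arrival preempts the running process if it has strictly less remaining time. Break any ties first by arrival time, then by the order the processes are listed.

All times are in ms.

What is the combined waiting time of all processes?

Schedule: | J2 0-2 | J4 2-5 | J1 5-11 | J3 11-18 | J5 18-25 |
Completion: J1=11  J2=2  J3=18  J4=5  J5=25
Waiting = turnaround − burst: J1=5, J2=0, J3=11, J4=2, J5=18
Total waiting = 5 + 0 + 11 + 2 + 18 = 36

36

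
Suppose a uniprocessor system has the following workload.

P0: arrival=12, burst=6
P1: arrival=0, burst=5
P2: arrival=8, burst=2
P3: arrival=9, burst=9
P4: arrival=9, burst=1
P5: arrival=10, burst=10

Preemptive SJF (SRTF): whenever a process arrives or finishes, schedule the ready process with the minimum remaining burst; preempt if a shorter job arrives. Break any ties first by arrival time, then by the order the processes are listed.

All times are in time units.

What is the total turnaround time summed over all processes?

58

Schedule: | P1 0-5 | idle 5-8 | P2 8-10 | P4 10-11 | P3 11-12 | P0 12-18 | P3 18-26 | P5 26-36 |
Completion: P0=18  P1=5  P2=10  P3=26  P4=11  P5=36
Turnaround (C−A): P0=6  P1=5  P2=2  P3=17  P4=2  P5=26
Turnaround = completion − arrival: P0=6, P1=5, P2=2, P3=17, P4=2, P5=26
Total turnaround = 6 + 5 + 2 + 17 + 2 + 26 = 58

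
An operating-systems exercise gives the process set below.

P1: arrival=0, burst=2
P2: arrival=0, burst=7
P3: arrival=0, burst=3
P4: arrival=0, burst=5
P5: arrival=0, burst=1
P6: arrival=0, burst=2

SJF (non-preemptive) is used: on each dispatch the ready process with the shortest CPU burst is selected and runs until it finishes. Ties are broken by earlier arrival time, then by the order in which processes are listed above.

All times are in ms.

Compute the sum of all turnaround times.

Schedule: | P5 0-1 | P1 1-3 | P6 3-5 | P3 5-8 | P4 8-13 | P2 13-20 |
Completion: P1=3  P2=20  P3=8  P4=13  P5=1  P6=5
Turnaround (C−A): P1=3  P2=20  P3=8  P4=13  P5=1  P6=5
Turnaround = completion − arrival: P1=3, P2=20, P3=8, P4=13, P5=1, P6=5
Total turnaround = 3 + 20 + 8 + 13 + 1 + 5 = 50

50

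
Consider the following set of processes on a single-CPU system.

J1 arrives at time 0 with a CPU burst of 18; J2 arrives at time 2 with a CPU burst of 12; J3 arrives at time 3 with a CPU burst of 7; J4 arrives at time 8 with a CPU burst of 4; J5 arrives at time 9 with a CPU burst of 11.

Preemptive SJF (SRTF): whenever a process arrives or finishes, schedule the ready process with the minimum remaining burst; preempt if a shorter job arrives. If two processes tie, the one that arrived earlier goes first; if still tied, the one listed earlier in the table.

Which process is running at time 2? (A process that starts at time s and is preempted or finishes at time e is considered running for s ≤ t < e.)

Timeline: | J1 0-2 | J2 2-3 | J3 3-10 | J4 10-14 | J2 14-25 | J5 25-36 | J1 36-52 |
Completion: J1=52  J2=25  J3=10  J4=14  J5=36
Turnaround (C−A): J1=52  J2=23  J3=7  J4=6  J5=27

J2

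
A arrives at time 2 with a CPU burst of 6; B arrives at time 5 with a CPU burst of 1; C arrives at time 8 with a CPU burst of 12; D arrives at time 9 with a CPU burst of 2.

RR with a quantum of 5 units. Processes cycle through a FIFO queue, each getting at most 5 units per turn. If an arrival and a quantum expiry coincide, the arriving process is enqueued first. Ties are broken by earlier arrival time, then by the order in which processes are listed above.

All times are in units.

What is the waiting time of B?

2

Schedule: | idle 0-2 | A 2-7 | B 7-8 | A 8-9 | C 9-14 | D 14-16 | C 16-23 |
Completion: A=9  B=8  C=23  D=16
Waiting(B) = turnaround − burst = 3 − 1 = 2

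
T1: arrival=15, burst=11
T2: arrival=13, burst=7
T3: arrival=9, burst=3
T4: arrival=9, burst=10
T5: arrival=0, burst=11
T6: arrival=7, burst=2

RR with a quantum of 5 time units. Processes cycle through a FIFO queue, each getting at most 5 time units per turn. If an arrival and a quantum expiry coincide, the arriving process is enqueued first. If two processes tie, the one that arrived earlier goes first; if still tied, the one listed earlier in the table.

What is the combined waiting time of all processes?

Gantt: | T5 0-10 | T6 10-12 | T3 12-15 | T4 15-20 | T5 20-21 | T2 21-26 | T1 26-31 | T4 31-36 | T2 36-38 | T1 38-44 |
Completion: T1=44  T2=38  T3=15  T4=36  T5=21  T6=12
Turnaround (C−A): T1=29  T2=25  T3=6  T4=27  T5=21  T6=5
Waiting = turnaround − burst: T1=18, T2=18, T3=3, T4=17, T5=10, T6=3
Total waiting = 18 + 18 + 3 + 17 + 10 + 3 = 69

69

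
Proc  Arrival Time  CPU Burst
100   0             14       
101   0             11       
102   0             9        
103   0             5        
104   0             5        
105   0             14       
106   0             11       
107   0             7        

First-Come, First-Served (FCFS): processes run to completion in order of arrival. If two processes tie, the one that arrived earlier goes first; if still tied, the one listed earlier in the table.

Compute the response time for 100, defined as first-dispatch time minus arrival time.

0

Gantt: | 100 0-14 | 101 14-25 | 102 25-34 | 103 34-39 | 104 39-44 | 105 44-58 | 106 58-69 | 107 69-76 |
Completion: 100=14  101=25  102=34  103=39  104=44  105=58  106=69  107=76
Response(100) = first start − arrival = 0 − 0 = 0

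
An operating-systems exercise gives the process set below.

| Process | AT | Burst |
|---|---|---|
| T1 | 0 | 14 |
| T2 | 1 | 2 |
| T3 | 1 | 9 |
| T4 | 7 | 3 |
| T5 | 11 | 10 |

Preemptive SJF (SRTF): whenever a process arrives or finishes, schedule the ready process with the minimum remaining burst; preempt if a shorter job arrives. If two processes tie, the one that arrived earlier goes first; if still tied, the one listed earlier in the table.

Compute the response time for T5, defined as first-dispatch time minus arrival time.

4

Timeline: | T1 0-1 | T2 1-3 | T3 3-7 | T4 7-10 | T3 10-15 | T5 15-25 | T1 25-38 |
Completion: T1=38  T2=3  T3=15  T4=10  T5=25
Turnaround (C−A): T1=38  T2=2  T3=14  T4=3  T5=14
Response(T5) = first start − arrival = 15 − 11 = 4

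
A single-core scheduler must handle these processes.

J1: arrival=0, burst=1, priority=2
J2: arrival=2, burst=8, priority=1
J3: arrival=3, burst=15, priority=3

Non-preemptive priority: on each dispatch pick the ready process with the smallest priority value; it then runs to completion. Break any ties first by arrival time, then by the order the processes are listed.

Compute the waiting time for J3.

7

Timeline: | J1 0-1 | idle 1-2 | J2 2-10 | J3 10-25 |
Completion: J1=1  J2=10  J3=25
Turnaround (C−A): J1=1  J2=8  J3=22
Waiting(J3) = turnaround − burst = 22 − 15 = 7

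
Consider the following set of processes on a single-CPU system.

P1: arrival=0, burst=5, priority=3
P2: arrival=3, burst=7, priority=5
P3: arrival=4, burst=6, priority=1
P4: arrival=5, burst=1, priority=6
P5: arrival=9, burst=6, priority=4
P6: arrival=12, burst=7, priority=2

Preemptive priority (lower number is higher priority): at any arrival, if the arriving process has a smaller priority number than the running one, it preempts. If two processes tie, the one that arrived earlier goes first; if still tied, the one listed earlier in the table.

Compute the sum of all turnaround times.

94

Gantt: | P1 0-4 | P3 4-10 | P1 10-11 | P5 11-12 | P6 12-19 | P5 19-24 | P2 24-31 | P4 31-32 |
Completion: P1=11  P2=31  P3=10  P4=32  P5=24  P6=19
Turnaround = completion − arrival: P1=11, P2=28, P3=6, P4=27, P5=15, P6=7
Total turnaround = 11 + 28 + 6 + 27 + 15 + 7 = 94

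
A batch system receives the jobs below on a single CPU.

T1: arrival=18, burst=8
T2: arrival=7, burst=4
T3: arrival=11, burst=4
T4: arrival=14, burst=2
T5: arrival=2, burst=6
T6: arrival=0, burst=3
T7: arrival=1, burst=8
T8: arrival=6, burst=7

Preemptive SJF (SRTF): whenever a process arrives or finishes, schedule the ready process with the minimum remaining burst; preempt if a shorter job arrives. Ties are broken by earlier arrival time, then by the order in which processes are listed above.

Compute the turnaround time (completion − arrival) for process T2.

Schedule: | T6 0-3 | T5 3-9 | T2 9-13 | T3 13-14 | T4 14-16 | T3 16-19 | T8 19-26 | T7 26-34 | T1 34-42 |
Completion: T1=42  T2=13  T3=19  T4=16  T5=9  T6=3  T7=34  T8=26
Turnaround(T2) = completion − arrival = 13 − 7 = 6

6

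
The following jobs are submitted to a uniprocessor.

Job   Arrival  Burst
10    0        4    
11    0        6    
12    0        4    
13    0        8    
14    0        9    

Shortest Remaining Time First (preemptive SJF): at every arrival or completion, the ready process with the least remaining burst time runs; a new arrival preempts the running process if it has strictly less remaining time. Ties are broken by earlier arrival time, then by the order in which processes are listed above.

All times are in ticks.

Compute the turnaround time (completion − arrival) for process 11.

Gantt: | 10 0-4 | 12 4-8 | 11 8-14 | 13 14-22 | 14 22-31 |
Completion: 10=4  11=14  12=8  13=22  14=31
Turnaround (C−A): 10=4  11=14  12=8  13=22  14=31
Turnaround(11) = completion − arrival = 14 − 0 = 14

14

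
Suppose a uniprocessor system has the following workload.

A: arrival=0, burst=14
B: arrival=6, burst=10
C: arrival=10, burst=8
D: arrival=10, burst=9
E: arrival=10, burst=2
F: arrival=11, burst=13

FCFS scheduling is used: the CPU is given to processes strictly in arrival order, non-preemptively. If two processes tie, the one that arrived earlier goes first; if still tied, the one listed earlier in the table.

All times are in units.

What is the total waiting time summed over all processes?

107

Timeline: | A 0-14 | B 14-24 | C 24-32 | D 32-41 | E 41-43 | F 43-56 |
Completion: A=14  B=24  C=32  D=41  E=43  F=56
Turnaround (C−A): A=14  B=18  C=22  D=31  E=33  F=45
Waiting = turnaround − burst: A=0, B=8, C=14, D=22, E=31, F=32
Total waiting = 0 + 8 + 14 + 22 + 31 + 32 = 107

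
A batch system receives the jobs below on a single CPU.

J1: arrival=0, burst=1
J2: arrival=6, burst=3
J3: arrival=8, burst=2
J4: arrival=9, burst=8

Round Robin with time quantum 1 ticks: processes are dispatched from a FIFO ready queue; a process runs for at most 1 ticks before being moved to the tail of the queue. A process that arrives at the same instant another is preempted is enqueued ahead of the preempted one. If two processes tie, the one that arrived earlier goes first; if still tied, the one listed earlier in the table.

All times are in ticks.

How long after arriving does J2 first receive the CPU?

0

Schedule: | J1 0-1 | idle 1-6 | J2 6-8 | J3 8-9 | J2 9-10 | J4 10-11 | J3 11-12 | J4 12-19 |
Completion: J1=1  J2=10  J3=12  J4=19
Response(J2) = first start − arrival = 6 − 6 = 0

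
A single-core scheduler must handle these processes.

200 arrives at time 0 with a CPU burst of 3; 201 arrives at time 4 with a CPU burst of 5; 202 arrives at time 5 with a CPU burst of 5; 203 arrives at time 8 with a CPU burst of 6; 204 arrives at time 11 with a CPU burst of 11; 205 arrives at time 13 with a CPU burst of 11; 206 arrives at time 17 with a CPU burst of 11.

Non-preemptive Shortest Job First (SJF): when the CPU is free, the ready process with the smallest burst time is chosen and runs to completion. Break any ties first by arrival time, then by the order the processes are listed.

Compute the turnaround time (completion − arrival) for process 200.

Timeline: | 200 0-3 | idle 3-4 | 201 4-9 | 202 9-14 | 203 14-20 | 204 20-31 | 205 31-42 | 206 42-53 |
Completion: 200=3  201=9  202=14  203=20  204=31  205=42  206=53
Turnaround (C−A): 200=3  201=5  202=9  203=12  204=20  205=29  206=36
Turnaround(200) = completion − arrival = 3 − 0 = 3

3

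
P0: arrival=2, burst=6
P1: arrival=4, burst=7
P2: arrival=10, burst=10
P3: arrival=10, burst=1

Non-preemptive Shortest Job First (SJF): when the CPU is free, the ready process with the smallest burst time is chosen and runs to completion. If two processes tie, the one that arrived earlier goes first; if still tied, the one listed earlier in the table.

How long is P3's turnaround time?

6

Gantt: | idle 0-2 | P0 2-8 | P1 8-15 | P3 15-16 | P2 16-26 |
Completion: P0=8  P1=15  P2=26  P3=16
Turnaround (C−A): P0=6  P1=11  P2=16  P3=6
Turnaround(P3) = completion − arrival = 16 − 10 = 6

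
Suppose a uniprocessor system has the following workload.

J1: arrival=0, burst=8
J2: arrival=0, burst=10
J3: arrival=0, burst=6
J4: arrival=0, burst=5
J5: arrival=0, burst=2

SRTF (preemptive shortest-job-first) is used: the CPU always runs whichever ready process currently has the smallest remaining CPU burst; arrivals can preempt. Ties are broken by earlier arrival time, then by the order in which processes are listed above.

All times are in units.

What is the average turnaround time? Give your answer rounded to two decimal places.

14.80

Gantt: | J5 0-2 | J4 2-7 | J3 7-13 | J1 13-21 | J2 21-31 |
Completion: J1=21  J2=31  J3=13  J4=7  J5=2
Turnaround times: J1=21, J2=31, J3=13, J4=7, J5=2
Average turnaround = (21+31+13+7+2) / 5 = 74/5 = 14.80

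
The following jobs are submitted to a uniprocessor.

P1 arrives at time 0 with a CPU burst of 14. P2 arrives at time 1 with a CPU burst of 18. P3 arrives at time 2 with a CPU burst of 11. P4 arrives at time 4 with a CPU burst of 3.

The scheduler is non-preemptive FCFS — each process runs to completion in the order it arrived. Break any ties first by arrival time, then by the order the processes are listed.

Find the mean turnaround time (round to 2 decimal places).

Timeline: | P1 0-14 | P2 14-32 | P3 32-43 | P4 43-46 |
Completion: P1=14  P2=32  P3=43  P4=46
Turnaround (C−A): P1=14  P2=31  P3=41  P4=42
Turnaround times: P1=14, P2=31, P3=41, P4=42
Average turnaround = (14+31+41+42) / 4 = 128/4 = 32.00

32.00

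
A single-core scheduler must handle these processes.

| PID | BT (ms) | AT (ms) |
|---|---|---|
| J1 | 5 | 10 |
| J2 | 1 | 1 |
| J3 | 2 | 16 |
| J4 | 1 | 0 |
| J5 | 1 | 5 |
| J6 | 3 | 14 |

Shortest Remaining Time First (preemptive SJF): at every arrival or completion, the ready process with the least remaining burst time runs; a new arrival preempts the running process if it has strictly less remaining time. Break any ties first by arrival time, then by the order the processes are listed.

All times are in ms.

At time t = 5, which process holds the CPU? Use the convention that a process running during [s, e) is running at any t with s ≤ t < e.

Gantt: | J4 0-1 | J2 1-2 | idle 2-5 | J5 5-6 | idle 6-10 | J1 10-15 | J6 15-18 | J3 18-20 |
Completion: J1=15  J2=2  J3=20  J4=1  J5=6  J6=18
Turnaround (C−A): J1=5  J2=1  J3=4  J4=1  J5=1  J6=4

J5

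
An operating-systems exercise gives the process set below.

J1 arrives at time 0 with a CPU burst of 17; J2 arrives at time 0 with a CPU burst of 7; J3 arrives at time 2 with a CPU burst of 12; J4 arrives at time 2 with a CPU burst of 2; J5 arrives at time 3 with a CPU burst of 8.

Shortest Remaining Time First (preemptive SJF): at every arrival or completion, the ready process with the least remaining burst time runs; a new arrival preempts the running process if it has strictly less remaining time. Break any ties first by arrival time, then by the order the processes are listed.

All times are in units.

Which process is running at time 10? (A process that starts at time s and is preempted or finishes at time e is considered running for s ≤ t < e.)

J5

Timeline: | J2 0-2 | J4 2-4 | J2 4-9 | J5 9-17 | J3 17-29 | J1 29-46 |
Completion: J1=46  J2=9  J3=29  J4=4  J5=17
Turnaround (C−A): J1=46  J2=9  J3=27  J4=2  J5=14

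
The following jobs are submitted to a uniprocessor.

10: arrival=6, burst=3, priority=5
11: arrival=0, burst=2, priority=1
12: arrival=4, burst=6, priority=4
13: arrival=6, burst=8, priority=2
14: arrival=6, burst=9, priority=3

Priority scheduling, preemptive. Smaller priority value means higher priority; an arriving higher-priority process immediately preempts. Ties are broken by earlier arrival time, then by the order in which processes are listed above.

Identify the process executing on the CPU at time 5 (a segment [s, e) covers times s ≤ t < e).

12

Gantt: | 11 0-2 | idle 2-4 | 12 4-6 | 13 6-14 | 14 14-23 | 12 23-27 | 10 27-30 |
Completion: 10=30  11=2  12=27  13=14  14=23
Turnaround (C−A): 10=24  11=2  12=23  13=8  14=17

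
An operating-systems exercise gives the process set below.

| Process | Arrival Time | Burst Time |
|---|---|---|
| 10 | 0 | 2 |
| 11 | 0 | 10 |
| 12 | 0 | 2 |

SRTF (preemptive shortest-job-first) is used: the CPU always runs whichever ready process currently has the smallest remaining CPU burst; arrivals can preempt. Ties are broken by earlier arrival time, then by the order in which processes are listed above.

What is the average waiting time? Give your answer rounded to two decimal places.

2.00

Gantt: | 10 0-2 | 12 2-4 | 11 4-14 |
Completion: 10=2  11=14  12=4
Waiting times: 10=0, 11=4, 12=2
Average waiting = (0+4+2) / 3 = 6/3 = 2.00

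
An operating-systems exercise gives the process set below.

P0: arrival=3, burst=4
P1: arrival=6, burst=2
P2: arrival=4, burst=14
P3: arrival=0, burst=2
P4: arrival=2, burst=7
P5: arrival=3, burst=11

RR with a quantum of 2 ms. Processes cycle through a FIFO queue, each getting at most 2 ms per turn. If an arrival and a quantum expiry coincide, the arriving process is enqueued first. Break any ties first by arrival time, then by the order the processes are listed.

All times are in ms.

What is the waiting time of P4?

18

Gantt: | P3 0-2 | P4 2-4 | P0 4-6 | P5 6-8 | P2 8-10 | P4 10-12 | P1 12-14 | P0 14-16 | P5 16-18 | P2 18-20 | P4 20-22 | P5 22-24 | P2 24-26 | P4 26-27 | P5 27-29 | P2 29-31 | P5 31-33 | P2 33-35 | P5 35-36 | P2 36-40 |
Completion: P0=16  P1=14  P2=40  P3=2  P4=27  P5=36
Waiting(P4) = turnaround − burst = 25 − 7 = 18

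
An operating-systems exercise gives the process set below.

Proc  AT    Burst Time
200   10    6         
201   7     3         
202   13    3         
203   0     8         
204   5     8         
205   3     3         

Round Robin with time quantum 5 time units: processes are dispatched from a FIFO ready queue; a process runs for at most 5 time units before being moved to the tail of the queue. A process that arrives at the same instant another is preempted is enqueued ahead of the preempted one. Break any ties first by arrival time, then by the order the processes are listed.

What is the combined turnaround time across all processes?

93

Schedule: | 203 0-5 | 205 5-8 | 204 8-13 | 203 13-16 | 201 16-19 | 200 19-24 | 202 24-27 | 204 27-30 | 200 30-31 |
Completion: 200=31  201=19  202=27  203=16  204=30  205=8
Turnaround (C−A): 200=21  201=12  202=14  203=16  204=25  205=5
Turnaround = completion − arrival: 200=21, 201=12, 202=14, 203=16, 204=25, 205=5
Total turnaround = 21 + 12 + 14 + 16 + 25 + 5 = 93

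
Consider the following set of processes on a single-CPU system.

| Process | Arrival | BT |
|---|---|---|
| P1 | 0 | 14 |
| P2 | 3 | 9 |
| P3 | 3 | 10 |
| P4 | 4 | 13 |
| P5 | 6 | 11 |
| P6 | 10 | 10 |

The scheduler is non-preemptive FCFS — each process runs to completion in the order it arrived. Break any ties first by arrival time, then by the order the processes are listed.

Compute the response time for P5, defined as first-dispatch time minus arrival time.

Timeline: | P1 0-14 | P2 14-23 | P3 23-33 | P4 33-46 | P5 46-57 | P6 57-67 |
Completion: P1=14  P2=23  P3=33  P4=46  P5=57  P6=67
Turnaround (C−A): P1=14  P2=20  P3=30  P4=42  P5=51  P6=57
Response(P5) = first start − arrival = 46 − 6 = 40

40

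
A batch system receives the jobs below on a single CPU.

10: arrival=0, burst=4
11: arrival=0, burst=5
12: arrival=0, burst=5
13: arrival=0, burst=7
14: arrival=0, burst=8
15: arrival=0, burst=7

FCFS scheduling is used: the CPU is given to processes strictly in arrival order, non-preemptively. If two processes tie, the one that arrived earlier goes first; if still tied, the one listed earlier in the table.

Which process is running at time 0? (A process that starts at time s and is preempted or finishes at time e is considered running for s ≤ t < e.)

Gantt: | 10 0-4 | 11 4-9 | 12 9-14 | 13 14-21 | 14 21-29 | 15 29-36 |
Completion: 10=4  11=9  12=14  13=21  14=29  15=36
Turnaround (C−A): 10=4  11=9  12=14  13=21  14=29  15=36

10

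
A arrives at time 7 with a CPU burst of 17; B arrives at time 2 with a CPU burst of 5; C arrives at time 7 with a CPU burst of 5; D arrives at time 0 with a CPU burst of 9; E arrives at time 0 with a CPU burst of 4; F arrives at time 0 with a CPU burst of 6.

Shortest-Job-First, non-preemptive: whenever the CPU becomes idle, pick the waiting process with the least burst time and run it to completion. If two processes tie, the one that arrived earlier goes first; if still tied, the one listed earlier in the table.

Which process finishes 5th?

D

Timeline: | E 0-4 | B 4-9 | C 9-14 | F 14-20 | D 20-29 | A 29-46 |
Completion: A=46  B=9  C=14  D=29  E=4  F=20
Finish order: E → B → C → F → D → A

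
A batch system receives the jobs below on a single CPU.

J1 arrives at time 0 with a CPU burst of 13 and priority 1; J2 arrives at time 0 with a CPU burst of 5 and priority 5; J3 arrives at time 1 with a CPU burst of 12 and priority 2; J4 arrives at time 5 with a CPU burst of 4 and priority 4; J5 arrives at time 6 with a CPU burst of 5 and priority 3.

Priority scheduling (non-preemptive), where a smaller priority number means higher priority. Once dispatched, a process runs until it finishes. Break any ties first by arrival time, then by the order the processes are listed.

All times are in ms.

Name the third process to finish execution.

Schedule: | J1 0-13 | J3 13-25 | J5 25-30 | J4 30-34 | J2 34-39 |
Completion: J1=13  J2=39  J3=25  J4=34  J5=30
Finish order: J1 → J3 → J5 → J4 → J2

J5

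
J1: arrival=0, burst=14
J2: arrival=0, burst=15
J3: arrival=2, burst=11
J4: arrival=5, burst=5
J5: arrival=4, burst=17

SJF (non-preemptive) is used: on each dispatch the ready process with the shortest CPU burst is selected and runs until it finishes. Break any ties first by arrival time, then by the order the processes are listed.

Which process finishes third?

Timeline: | J1 0-14 | J4 14-19 | J3 19-30 | J2 30-45 | J5 45-62 |
Completion: J1=14  J2=45  J3=30  J4=19  J5=62
Turnaround (C−A): J1=14  J2=45  J3=28  J4=14  J5=58
Finish order: J1 → J4 → J3 → J2 → J5

J3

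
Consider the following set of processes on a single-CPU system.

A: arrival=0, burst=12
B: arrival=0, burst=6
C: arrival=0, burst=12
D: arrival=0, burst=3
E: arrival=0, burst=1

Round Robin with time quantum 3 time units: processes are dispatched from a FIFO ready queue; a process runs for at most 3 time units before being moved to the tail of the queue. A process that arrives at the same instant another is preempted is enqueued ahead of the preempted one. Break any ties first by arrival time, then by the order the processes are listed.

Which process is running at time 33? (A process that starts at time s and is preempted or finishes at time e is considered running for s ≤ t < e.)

Schedule: | A 0-3 | B 3-6 | C 6-9 | D 9-12 | E 12-13 | A 13-16 | B 16-19 | C 19-22 | A 22-25 | C 25-28 | A 28-31 | C 31-34 |
Completion: A=31  B=19  C=34  D=12  E=13
Turnaround (C−A): A=31  B=19  C=34  D=12  E=13

C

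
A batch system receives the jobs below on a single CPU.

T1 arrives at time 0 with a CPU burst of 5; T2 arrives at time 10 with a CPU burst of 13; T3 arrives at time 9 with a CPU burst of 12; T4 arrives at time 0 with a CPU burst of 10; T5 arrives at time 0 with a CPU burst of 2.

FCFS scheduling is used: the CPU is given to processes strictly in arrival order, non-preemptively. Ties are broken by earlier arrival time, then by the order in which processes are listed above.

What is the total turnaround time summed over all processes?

89

Gantt: | T1 0-5 | T4 5-15 | T5 15-17 | T3 17-29 | T2 29-42 |
Completion: T1=5  T2=42  T3=29  T4=15  T5=17
Turnaround (C−A): T1=5  T2=32  T3=20  T4=15  T5=17
Turnaround = completion − arrival: T1=5, T2=32, T3=20, T4=15, T5=17
Total turnaround = 5 + 32 + 20 + 15 + 17 = 89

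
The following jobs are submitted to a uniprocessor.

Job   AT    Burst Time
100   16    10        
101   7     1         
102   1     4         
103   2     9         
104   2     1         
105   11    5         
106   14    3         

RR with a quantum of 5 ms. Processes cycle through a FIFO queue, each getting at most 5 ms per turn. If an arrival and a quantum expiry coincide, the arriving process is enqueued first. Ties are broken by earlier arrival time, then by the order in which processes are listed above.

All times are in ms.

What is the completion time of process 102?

5

Gantt: | idle 0-1 | 102 1-5 | 103 5-10 | 104 10-11 | 101 11-12 | 103 12-16 | 105 16-21 | 106 21-24 | 100 24-34 |
Completion: 100=34  101=12  102=5  103=16  104=11  105=21  106=24
Turnaround (C−A): 100=18  101=5  102=4  103=14  104=9  105=10  106=10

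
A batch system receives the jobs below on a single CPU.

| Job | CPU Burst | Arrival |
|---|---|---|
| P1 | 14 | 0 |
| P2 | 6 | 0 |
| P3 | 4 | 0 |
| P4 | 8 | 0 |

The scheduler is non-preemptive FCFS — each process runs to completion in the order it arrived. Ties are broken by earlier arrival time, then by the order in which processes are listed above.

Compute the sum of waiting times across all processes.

Schedule: | P1 0-14 | P2 14-20 | P3 20-24 | P4 24-32 |
Completion: P1=14  P2=20  P3=24  P4=32
Turnaround (C−A): P1=14  P2=20  P3=24  P4=32
Waiting = turnaround − burst: P1=0, P2=14, P3=20, P4=24
Total waiting = 0 + 14 + 20 + 24 = 58

58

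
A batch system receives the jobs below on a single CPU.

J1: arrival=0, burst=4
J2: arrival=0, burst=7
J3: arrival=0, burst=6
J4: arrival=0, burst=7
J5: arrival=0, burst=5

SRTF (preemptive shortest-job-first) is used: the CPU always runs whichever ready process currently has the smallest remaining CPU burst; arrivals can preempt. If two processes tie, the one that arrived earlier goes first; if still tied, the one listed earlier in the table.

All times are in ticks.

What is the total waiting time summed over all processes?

Gantt: | J1 0-4 | J5 4-9 | J3 9-15 | J2 15-22 | J4 22-29 |
Completion: J1=4  J2=22  J3=15  J4=29  J5=9
Waiting = turnaround − burst: J1=0, J2=15, J3=9, J4=22, J5=4
Total waiting = 0 + 15 + 9 + 22 + 4 = 50

50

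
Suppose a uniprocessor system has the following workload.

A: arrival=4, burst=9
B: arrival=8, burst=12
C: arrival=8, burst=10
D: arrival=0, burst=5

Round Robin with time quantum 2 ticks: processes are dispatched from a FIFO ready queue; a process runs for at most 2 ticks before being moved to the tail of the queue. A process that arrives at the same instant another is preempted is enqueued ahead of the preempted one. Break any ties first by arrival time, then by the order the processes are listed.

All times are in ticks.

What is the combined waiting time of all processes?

47

Schedule: | D 0-4 | A 4-6 | D 6-7 | A 7-9 | B 9-11 | C 11-13 | A 13-15 | B 15-17 | C 17-19 | A 19-21 | B 21-23 | C 23-25 | A 25-26 | B 26-28 | C 28-30 | B 30-32 | C 32-34 | B 34-36 |
Completion: A=26  B=36  C=34  D=7
Waiting = turnaround − burst: A=13, B=16, C=16, D=2
Total waiting = 13 + 16 + 16 + 2 = 47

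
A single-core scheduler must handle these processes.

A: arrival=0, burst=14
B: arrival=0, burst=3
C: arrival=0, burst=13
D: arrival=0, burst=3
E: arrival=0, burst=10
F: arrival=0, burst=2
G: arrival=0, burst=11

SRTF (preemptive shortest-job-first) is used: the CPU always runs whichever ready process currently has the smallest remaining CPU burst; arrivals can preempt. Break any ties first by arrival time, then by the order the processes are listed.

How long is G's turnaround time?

Timeline: | F 0-2 | B 2-5 | D 5-8 | E 8-18 | G 18-29 | C 29-42 | A 42-56 |
Completion: A=56  B=5  C=42  D=8  E=18  F=2  G=29
Turnaround (C−A): A=56  B=5  C=42  D=8  E=18  F=2  G=29
Turnaround(G) = completion − arrival = 29 − 0 = 29

29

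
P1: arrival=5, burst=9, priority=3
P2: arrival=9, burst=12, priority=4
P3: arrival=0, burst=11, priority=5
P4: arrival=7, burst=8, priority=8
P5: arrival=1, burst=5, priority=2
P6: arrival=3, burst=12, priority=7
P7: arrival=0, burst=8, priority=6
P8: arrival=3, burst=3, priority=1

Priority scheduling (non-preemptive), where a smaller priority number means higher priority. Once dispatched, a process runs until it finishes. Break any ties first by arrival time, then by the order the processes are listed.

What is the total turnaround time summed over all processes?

Gantt: | P3 0-11 | P8 11-14 | P5 14-19 | P1 19-28 | P2 28-40 | P7 40-48 | P6 48-60 | P4 60-68 |
Completion: P1=28  P2=40  P3=11  P4=68  P5=19  P6=60  P7=48  P8=14
Turnaround (C−A): P1=23  P2=31  P3=11  P4=61  P5=18  P6=57  P7=48  P8=11
Turnaround = completion − arrival: P1=23, P2=31, P3=11, P4=61, P5=18, P6=57, P7=48, P8=11
Total turnaround = 23 + 31 + 11 + 61 + 18 + 57 + 48 + 11 = 260

260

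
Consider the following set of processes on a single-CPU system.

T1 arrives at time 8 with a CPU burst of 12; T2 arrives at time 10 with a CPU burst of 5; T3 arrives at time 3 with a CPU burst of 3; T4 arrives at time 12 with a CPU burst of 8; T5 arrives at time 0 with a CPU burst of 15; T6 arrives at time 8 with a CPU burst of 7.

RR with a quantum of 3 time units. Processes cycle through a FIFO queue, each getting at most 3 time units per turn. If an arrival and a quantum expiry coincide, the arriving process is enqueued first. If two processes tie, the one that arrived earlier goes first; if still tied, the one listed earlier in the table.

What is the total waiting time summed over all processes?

Gantt: | T5 0-3 | T3 3-6 | T5 6-9 | T1 9-12 | T6 12-15 | T5 15-18 | T2 18-21 | T4 21-24 | T1 24-27 | T6 27-30 | T5 30-33 | T2 33-35 | T4 35-38 | T1 38-41 | T6 41-42 | T5 42-45 | T4 45-47 | T1 47-50 |
Completion: T1=50  T2=35  T3=6  T4=47  T5=45  T6=42
Waiting = turnaround − burst: T1=30, T2=20, T3=0, T4=27, T5=30, T6=27
Total waiting = 30 + 20 + 0 + 27 + 30 + 27 = 134

134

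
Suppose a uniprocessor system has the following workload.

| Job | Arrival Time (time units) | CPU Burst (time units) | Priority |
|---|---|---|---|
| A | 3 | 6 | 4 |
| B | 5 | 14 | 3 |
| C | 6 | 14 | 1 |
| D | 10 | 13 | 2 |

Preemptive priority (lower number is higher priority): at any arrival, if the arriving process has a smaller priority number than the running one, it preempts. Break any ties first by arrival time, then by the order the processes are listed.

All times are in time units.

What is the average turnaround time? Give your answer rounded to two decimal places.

Gantt: | idle 0-3 | A 3-5 | B 5-6 | C 6-20 | D 20-33 | B 33-46 | A 46-50 |
Completion: A=50  B=46  C=20  D=33
Turnaround (C−A): A=47  B=41  C=14  D=23
Turnaround times: A=47, B=41, C=14, D=23
Average turnaround = (47+41+14+23) / 4 = 125/4 = 31.25

31.25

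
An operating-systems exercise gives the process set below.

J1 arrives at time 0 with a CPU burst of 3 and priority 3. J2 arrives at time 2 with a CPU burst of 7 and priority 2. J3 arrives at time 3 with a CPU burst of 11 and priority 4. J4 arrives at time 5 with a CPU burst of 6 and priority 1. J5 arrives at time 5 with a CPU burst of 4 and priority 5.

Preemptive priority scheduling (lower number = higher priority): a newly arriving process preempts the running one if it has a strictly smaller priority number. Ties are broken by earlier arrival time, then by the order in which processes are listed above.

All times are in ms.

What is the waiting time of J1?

13

Timeline: | J1 0-2 | J2 2-5 | J4 5-11 | J2 11-15 | J1 15-16 | J3 16-27 | J5 27-31 |
Completion: J1=16  J2=15  J3=27  J4=11  J5=31
Turnaround (C−A): J1=16  J2=13  J3=24  J4=6  J5=26
Waiting(J1) = turnaround − burst = 16 − 3 = 13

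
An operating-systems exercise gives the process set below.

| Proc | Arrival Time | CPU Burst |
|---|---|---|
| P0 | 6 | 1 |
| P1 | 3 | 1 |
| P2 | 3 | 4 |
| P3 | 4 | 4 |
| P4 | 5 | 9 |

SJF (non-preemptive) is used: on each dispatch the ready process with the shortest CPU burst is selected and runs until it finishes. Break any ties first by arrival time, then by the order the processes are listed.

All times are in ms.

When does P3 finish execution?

Timeline: | idle 0-3 | P1 3-4 | P2 4-8 | P0 8-9 | P3 9-13 | P4 13-22 |
Completion: P0=9  P1=4  P2=8  P3=13  P4=22

13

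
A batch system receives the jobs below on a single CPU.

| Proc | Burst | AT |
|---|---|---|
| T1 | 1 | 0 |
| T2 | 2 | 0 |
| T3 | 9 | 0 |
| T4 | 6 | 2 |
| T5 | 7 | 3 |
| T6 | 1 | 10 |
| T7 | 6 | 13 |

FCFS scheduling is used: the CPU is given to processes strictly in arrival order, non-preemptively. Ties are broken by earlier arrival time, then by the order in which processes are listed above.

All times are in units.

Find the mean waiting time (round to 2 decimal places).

8.14

Schedule: | T1 0-1 | T2 1-3 | T3 3-12 | T4 12-18 | T5 18-25 | T6 25-26 | T7 26-32 |
Completion: T1=1  T2=3  T3=12  T4=18  T5=25  T6=26  T7=32
Turnaround (C−A): T1=1  T2=3  T3=12  T4=16  T5=22  T6=16  T7=19
Waiting times: T1=0, T2=1, T3=3, T4=10, T5=15, T6=15, T7=13
Average waiting = (0+1+3+10+15+15+13) / 7 = 57/7 = 8.14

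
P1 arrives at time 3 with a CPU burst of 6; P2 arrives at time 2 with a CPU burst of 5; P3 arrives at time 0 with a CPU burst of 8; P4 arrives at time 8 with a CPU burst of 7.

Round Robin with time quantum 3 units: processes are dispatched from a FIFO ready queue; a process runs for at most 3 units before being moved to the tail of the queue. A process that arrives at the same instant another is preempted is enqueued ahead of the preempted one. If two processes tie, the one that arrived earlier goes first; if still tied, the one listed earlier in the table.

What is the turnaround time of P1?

17

Gantt: | P3 0-3 | P2 3-6 | P1 6-9 | P3 9-12 | P2 12-14 | P4 14-17 | P1 17-20 | P3 20-22 | P4 22-26 |
Completion: P1=20  P2=14  P3=22  P4=26
Turnaround(P1) = completion − arrival = 20 − 3 = 17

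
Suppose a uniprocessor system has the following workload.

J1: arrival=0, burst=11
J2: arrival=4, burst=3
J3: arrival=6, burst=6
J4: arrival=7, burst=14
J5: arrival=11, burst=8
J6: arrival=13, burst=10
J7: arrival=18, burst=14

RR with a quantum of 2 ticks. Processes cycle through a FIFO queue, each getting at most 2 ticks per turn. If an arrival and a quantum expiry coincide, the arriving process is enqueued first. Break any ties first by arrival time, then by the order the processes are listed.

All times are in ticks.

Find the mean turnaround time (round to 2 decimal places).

35.29

Timeline: | J1 0-4 | J2 4-6 | J1 6-8 | J3 8-10 | J2 10-11 | J4 11-13 | J1 13-15 | J3 15-17 | J5 17-19 | J6 19-21 | J4 21-23 | J1 23-25 | J3 25-27 | J7 27-29 | J5 29-31 | J6 31-33 | J4 33-35 | J1 35-36 | J7 36-38 | J5 38-40 | J6 40-42 | J4 42-44 | J7 44-46 | J5 46-48 | J6 48-50 | J4 50-52 | J7 52-54 | J6 54-56 | J4 56-58 | J7 58-60 | J4 60-62 | J7 62-66 |
Completion: J1=36  J2=11  J3=27  J4=62  J5=48  J6=56  J7=66
Turnaround times: J1=36, J2=7, J3=21, J4=55, J5=37, J6=43, J7=48
Average turnaround = (36+7+21+55+37+43+48) / 7 = 247/7 = 35.29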